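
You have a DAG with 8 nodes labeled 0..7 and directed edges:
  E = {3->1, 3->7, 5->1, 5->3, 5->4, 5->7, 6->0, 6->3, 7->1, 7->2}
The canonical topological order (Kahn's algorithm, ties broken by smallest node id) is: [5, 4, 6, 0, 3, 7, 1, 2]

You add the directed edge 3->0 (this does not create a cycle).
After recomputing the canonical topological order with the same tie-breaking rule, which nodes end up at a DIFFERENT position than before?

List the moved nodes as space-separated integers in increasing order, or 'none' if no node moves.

Answer: 0 3

Derivation:
Old toposort: [5, 4, 6, 0, 3, 7, 1, 2]
Added edge 3->0
Recompute Kahn (smallest-id tiebreak):
  initial in-degrees: [2, 3, 1, 2, 1, 0, 0, 2]
  ready (indeg=0): [5, 6]
  pop 5: indeg[1]->2; indeg[3]->1; indeg[4]->0; indeg[7]->1 | ready=[4, 6] | order so far=[5]
  pop 4: no out-edges | ready=[6] | order so far=[5, 4]
  pop 6: indeg[0]->1; indeg[3]->0 | ready=[3] | order so far=[5, 4, 6]
  pop 3: indeg[0]->0; indeg[1]->1; indeg[7]->0 | ready=[0, 7] | order so far=[5, 4, 6, 3]
  pop 0: no out-edges | ready=[7] | order so far=[5, 4, 6, 3, 0]
  pop 7: indeg[1]->0; indeg[2]->0 | ready=[1, 2] | order so far=[5, 4, 6, 3, 0, 7]
  pop 1: no out-edges | ready=[2] | order so far=[5, 4, 6, 3, 0, 7, 1]
  pop 2: no out-edges | ready=[] | order so far=[5, 4, 6, 3, 0, 7, 1, 2]
New canonical toposort: [5, 4, 6, 3, 0, 7, 1, 2]
Compare positions:
  Node 0: index 3 -> 4 (moved)
  Node 1: index 6 -> 6 (same)
  Node 2: index 7 -> 7 (same)
  Node 3: index 4 -> 3 (moved)
  Node 4: index 1 -> 1 (same)
  Node 5: index 0 -> 0 (same)
  Node 6: index 2 -> 2 (same)
  Node 7: index 5 -> 5 (same)
Nodes that changed position: 0 3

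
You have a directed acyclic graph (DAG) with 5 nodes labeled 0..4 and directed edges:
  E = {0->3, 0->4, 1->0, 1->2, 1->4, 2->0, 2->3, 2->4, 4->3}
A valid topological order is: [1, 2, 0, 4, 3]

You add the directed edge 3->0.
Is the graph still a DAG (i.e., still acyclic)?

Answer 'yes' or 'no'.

Answer: no

Derivation:
Given toposort: [1, 2, 0, 4, 3]
Position of 3: index 4; position of 0: index 2
New edge 3->0: backward (u after v in old order)
Backward edge: old toposort is now invalid. Check if this creates a cycle.
Does 0 already reach 3? Reachable from 0: [0, 3, 4]. YES -> cycle!
Still a DAG? no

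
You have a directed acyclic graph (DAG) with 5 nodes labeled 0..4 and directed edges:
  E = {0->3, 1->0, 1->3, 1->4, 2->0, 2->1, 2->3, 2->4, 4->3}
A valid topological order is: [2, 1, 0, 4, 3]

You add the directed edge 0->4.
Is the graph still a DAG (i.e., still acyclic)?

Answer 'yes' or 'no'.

Given toposort: [2, 1, 0, 4, 3]
Position of 0: index 2; position of 4: index 3
New edge 0->4: forward
Forward edge: respects the existing order. Still a DAG, same toposort still valid.
Still a DAG? yes

Answer: yes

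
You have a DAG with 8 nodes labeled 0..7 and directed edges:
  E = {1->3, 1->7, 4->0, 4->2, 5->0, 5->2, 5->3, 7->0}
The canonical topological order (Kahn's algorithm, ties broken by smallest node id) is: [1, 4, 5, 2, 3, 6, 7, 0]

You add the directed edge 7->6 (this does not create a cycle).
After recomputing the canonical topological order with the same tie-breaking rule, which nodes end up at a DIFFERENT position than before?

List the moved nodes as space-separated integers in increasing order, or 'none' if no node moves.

Answer: 0 6 7

Derivation:
Old toposort: [1, 4, 5, 2, 3, 6, 7, 0]
Added edge 7->6
Recompute Kahn (smallest-id tiebreak):
  initial in-degrees: [3, 0, 2, 2, 0, 0, 1, 1]
  ready (indeg=0): [1, 4, 5]
  pop 1: indeg[3]->1; indeg[7]->0 | ready=[4, 5, 7] | order so far=[1]
  pop 4: indeg[0]->2; indeg[2]->1 | ready=[5, 7] | order so far=[1, 4]
  pop 5: indeg[0]->1; indeg[2]->0; indeg[3]->0 | ready=[2, 3, 7] | order so far=[1, 4, 5]
  pop 2: no out-edges | ready=[3, 7] | order so far=[1, 4, 5, 2]
  pop 3: no out-edges | ready=[7] | order so far=[1, 4, 5, 2, 3]
  pop 7: indeg[0]->0; indeg[6]->0 | ready=[0, 6] | order so far=[1, 4, 5, 2, 3, 7]
  pop 0: no out-edges | ready=[6] | order so far=[1, 4, 5, 2, 3, 7, 0]
  pop 6: no out-edges | ready=[] | order so far=[1, 4, 5, 2, 3, 7, 0, 6]
New canonical toposort: [1, 4, 5, 2, 3, 7, 0, 6]
Compare positions:
  Node 0: index 7 -> 6 (moved)
  Node 1: index 0 -> 0 (same)
  Node 2: index 3 -> 3 (same)
  Node 3: index 4 -> 4 (same)
  Node 4: index 1 -> 1 (same)
  Node 5: index 2 -> 2 (same)
  Node 6: index 5 -> 7 (moved)
  Node 7: index 6 -> 5 (moved)
Nodes that changed position: 0 6 7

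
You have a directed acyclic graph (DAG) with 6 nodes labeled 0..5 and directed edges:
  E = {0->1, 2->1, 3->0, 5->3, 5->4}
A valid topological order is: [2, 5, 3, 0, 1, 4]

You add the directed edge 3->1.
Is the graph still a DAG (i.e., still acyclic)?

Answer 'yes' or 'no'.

Given toposort: [2, 5, 3, 0, 1, 4]
Position of 3: index 2; position of 1: index 4
New edge 3->1: forward
Forward edge: respects the existing order. Still a DAG, same toposort still valid.
Still a DAG? yes

Answer: yes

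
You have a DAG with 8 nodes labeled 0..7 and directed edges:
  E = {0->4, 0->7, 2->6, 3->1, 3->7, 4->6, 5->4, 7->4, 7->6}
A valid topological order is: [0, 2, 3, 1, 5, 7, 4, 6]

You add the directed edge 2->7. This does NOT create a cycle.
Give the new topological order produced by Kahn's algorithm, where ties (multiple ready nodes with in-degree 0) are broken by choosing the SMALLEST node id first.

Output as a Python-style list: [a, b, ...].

Old toposort: [0, 2, 3, 1, 5, 7, 4, 6]
Added edge: 2->7
Position of 2 (1) < position of 7 (5). Old order still valid.
Run Kahn's algorithm (break ties by smallest node id):
  initial in-degrees: [0, 1, 0, 0, 3, 0, 3, 3]
  ready (indeg=0): [0, 2, 3, 5]
  pop 0: indeg[4]->2; indeg[7]->2 | ready=[2, 3, 5] | order so far=[0]
  pop 2: indeg[6]->2; indeg[7]->1 | ready=[3, 5] | order so far=[0, 2]
  pop 3: indeg[1]->0; indeg[7]->0 | ready=[1, 5, 7] | order so far=[0, 2, 3]
  pop 1: no out-edges | ready=[5, 7] | order so far=[0, 2, 3, 1]
  pop 5: indeg[4]->1 | ready=[7] | order so far=[0, 2, 3, 1, 5]
  pop 7: indeg[4]->0; indeg[6]->1 | ready=[4] | order so far=[0, 2, 3, 1, 5, 7]
  pop 4: indeg[6]->0 | ready=[6] | order so far=[0, 2, 3, 1, 5, 7, 4]
  pop 6: no out-edges | ready=[] | order so far=[0, 2, 3, 1, 5, 7, 4, 6]
  Result: [0, 2, 3, 1, 5, 7, 4, 6]

Answer: [0, 2, 3, 1, 5, 7, 4, 6]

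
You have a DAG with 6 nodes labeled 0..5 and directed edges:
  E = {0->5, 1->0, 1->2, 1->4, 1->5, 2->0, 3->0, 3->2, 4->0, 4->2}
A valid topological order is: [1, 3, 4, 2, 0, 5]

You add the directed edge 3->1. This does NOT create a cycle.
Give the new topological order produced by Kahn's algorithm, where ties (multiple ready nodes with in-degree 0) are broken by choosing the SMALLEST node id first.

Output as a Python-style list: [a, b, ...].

Answer: [3, 1, 4, 2, 0, 5]

Derivation:
Old toposort: [1, 3, 4, 2, 0, 5]
Added edge: 3->1
Position of 3 (1) > position of 1 (0). Must reorder: 3 must now come before 1.
Run Kahn's algorithm (break ties by smallest node id):
  initial in-degrees: [4, 1, 3, 0, 1, 2]
  ready (indeg=0): [3]
  pop 3: indeg[0]->3; indeg[1]->0; indeg[2]->2 | ready=[1] | order so far=[3]
  pop 1: indeg[0]->2; indeg[2]->1; indeg[4]->0; indeg[5]->1 | ready=[4] | order so far=[3, 1]
  pop 4: indeg[0]->1; indeg[2]->0 | ready=[2] | order so far=[3, 1, 4]
  pop 2: indeg[0]->0 | ready=[0] | order so far=[3, 1, 4, 2]
  pop 0: indeg[5]->0 | ready=[5] | order so far=[3, 1, 4, 2, 0]
  pop 5: no out-edges | ready=[] | order so far=[3, 1, 4, 2, 0, 5]
  Result: [3, 1, 4, 2, 0, 5]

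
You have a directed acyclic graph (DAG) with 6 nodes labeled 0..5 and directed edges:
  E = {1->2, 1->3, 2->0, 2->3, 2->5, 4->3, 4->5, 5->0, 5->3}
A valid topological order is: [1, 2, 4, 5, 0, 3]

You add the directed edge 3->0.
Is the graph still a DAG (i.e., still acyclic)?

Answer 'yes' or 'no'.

Answer: yes

Derivation:
Given toposort: [1, 2, 4, 5, 0, 3]
Position of 3: index 5; position of 0: index 4
New edge 3->0: backward (u after v in old order)
Backward edge: old toposort is now invalid. Check if this creates a cycle.
Does 0 already reach 3? Reachable from 0: [0]. NO -> still a DAG (reorder needed).
Still a DAG? yes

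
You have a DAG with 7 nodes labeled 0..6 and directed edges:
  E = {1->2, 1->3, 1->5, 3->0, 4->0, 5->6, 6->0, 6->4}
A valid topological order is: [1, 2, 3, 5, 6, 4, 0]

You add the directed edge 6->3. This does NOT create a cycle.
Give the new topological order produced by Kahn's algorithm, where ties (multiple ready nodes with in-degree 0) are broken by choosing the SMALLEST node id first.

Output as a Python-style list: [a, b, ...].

Old toposort: [1, 2, 3, 5, 6, 4, 0]
Added edge: 6->3
Position of 6 (4) > position of 3 (2). Must reorder: 6 must now come before 3.
Run Kahn's algorithm (break ties by smallest node id):
  initial in-degrees: [3, 0, 1, 2, 1, 1, 1]
  ready (indeg=0): [1]
  pop 1: indeg[2]->0; indeg[3]->1; indeg[5]->0 | ready=[2, 5] | order so far=[1]
  pop 2: no out-edges | ready=[5] | order so far=[1, 2]
  pop 5: indeg[6]->0 | ready=[6] | order so far=[1, 2, 5]
  pop 6: indeg[0]->2; indeg[3]->0; indeg[4]->0 | ready=[3, 4] | order so far=[1, 2, 5, 6]
  pop 3: indeg[0]->1 | ready=[4] | order so far=[1, 2, 5, 6, 3]
  pop 4: indeg[0]->0 | ready=[0] | order so far=[1, 2, 5, 6, 3, 4]
  pop 0: no out-edges | ready=[] | order so far=[1, 2, 5, 6, 3, 4, 0]
  Result: [1, 2, 5, 6, 3, 4, 0]

Answer: [1, 2, 5, 6, 3, 4, 0]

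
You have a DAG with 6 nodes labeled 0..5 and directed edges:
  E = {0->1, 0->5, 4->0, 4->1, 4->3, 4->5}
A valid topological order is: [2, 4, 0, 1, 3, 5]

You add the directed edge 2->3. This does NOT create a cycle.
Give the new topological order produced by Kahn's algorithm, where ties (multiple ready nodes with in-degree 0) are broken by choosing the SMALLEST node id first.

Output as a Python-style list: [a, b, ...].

Old toposort: [2, 4, 0, 1, 3, 5]
Added edge: 2->3
Position of 2 (0) < position of 3 (4). Old order still valid.
Run Kahn's algorithm (break ties by smallest node id):
  initial in-degrees: [1, 2, 0, 2, 0, 2]
  ready (indeg=0): [2, 4]
  pop 2: indeg[3]->1 | ready=[4] | order so far=[2]
  pop 4: indeg[0]->0; indeg[1]->1; indeg[3]->0; indeg[5]->1 | ready=[0, 3] | order so far=[2, 4]
  pop 0: indeg[1]->0; indeg[5]->0 | ready=[1, 3, 5] | order so far=[2, 4, 0]
  pop 1: no out-edges | ready=[3, 5] | order so far=[2, 4, 0, 1]
  pop 3: no out-edges | ready=[5] | order so far=[2, 4, 0, 1, 3]
  pop 5: no out-edges | ready=[] | order so far=[2, 4, 0, 1, 3, 5]
  Result: [2, 4, 0, 1, 3, 5]

Answer: [2, 4, 0, 1, 3, 5]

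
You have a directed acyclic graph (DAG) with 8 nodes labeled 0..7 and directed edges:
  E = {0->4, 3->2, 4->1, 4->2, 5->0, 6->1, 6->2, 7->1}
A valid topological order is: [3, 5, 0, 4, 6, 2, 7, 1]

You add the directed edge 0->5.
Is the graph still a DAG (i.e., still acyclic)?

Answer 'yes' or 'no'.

Answer: no

Derivation:
Given toposort: [3, 5, 0, 4, 6, 2, 7, 1]
Position of 0: index 2; position of 5: index 1
New edge 0->5: backward (u after v in old order)
Backward edge: old toposort is now invalid. Check if this creates a cycle.
Does 5 already reach 0? Reachable from 5: [0, 1, 2, 4, 5]. YES -> cycle!
Still a DAG? no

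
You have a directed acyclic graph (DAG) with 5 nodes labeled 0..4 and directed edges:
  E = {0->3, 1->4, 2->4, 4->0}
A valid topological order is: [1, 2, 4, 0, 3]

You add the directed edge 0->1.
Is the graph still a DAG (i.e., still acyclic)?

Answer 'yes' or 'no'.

Answer: no

Derivation:
Given toposort: [1, 2, 4, 0, 3]
Position of 0: index 3; position of 1: index 0
New edge 0->1: backward (u after v in old order)
Backward edge: old toposort is now invalid. Check if this creates a cycle.
Does 1 already reach 0? Reachable from 1: [0, 1, 3, 4]. YES -> cycle!
Still a DAG? no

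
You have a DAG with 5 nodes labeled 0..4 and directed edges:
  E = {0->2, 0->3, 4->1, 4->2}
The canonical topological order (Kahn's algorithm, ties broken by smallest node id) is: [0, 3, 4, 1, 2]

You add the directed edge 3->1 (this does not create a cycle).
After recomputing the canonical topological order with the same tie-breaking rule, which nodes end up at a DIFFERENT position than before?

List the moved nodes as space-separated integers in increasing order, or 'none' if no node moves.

Answer: none

Derivation:
Old toposort: [0, 3, 4, 1, 2]
Added edge 3->1
Recompute Kahn (smallest-id tiebreak):
  initial in-degrees: [0, 2, 2, 1, 0]
  ready (indeg=0): [0, 4]
  pop 0: indeg[2]->1; indeg[3]->0 | ready=[3, 4] | order so far=[0]
  pop 3: indeg[1]->1 | ready=[4] | order so far=[0, 3]
  pop 4: indeg[1]->0; indeg[2]->0 | ready=[1, 2] | order so far=[0, 3, 4]
  pop 1: no out-edges | ready=[2] | order so far=[0, 3, 4, 1]
  pop 2: no out-edges | ready=[] | order so far=[0, 3, 4, 1, 2]
New canonical toposort: [0, 3, 4, 1, 2]
Compare positions:
  Node 0: index 0 -> 0 (same)
  Node 1: index 3 -> 3 (same)
  Node 2: index 4 -> 4 (same)
  Node 3: index 1 -> 1 (same)
  Node 4: index 2 -> 2 (same)
Nodes that changed position: none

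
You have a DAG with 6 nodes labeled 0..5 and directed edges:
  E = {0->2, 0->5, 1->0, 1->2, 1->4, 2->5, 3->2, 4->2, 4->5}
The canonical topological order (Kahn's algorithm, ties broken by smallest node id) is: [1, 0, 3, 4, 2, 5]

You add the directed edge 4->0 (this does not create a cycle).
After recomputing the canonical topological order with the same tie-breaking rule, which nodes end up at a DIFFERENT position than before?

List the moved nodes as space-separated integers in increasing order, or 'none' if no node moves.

Old toposort: [1, 0, 3, 4, 2, 5]
Added edge 4->0
Recompute Kahn (smallest-id tiebreak):
  initial in-degrees: [2, 0, 4, 0, 1, 3]
  ready (indeg=0): [1, 3]
  pop 1: indeg[0]->1; indeg[2]->3; indeg[4]->0 | ready=[3, 4] | order so far=[1]
  pop 3: indeg[2]->2 | ready=[4] | order so far=[1, 3]
  pop 4: indeg[0]->0; indeg[2]->1; indeg[5]->2 | ready=[0] | order so far=[1, 3, 4]
  pop 0: indeg[2]->0; indeg[5]->1 | ready=[2] | order so far=[1, 3, 4, 0]
  pop 2: indeg[5]->0 | ready=[5] | order so far=[1, 3, 4, 0, 2]
  pop 5: no out-edges | ready=[] | order so far=[1, 3, 4, 0, 2, 5]
New canonical toposort: [1, 3, 4, 0, 2, 5]
Compare positions:
  Node 0: index 1 -> 3 (moved)
  Node 1: index 0 -> 0 (same)
  Node 2: index 4 -> 4 (same)
  Node 3: index 2 -> 1 (moved)
  Node 4: index 3 -> 2 (moved)
  Node 5: index 5 -> 5 (same)
Nodes that changed position: 0 3 4

Answer: 0 3 4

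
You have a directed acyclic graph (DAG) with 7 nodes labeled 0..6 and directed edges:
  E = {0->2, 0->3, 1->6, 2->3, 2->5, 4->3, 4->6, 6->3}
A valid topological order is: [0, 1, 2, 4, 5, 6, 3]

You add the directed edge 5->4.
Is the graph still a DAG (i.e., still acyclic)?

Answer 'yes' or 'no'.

Given toposort: [0, 1, 2, 4, 5, 6, 3]
Position of 5: index 4; position of 4: index 3
New edge 5->4: backward (u after v in old order)
Backward edge: old toposort is now invalid. Check if this creates a cycle.
Does 4 already reach 5? Reachable from 4: [3, 4, 6]. NO -> still a DAG (reorder needed).
Still a DAG? yes

Answer: yes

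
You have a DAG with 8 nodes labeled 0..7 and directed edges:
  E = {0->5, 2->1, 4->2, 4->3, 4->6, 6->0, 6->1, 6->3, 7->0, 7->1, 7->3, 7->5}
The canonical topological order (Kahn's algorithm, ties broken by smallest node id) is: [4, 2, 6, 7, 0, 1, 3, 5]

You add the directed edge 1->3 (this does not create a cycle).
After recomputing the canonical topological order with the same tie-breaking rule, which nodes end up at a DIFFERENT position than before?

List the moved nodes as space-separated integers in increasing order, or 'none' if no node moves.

Answer: none

Derivation:
Old toposort: [4, 2, 6, 7, 0, 1, 3, 5]
Added edge 1->3
Recompute Kahn (smallest-id tiebreak):
  initial in-degrees: [2, 3, 1, 4, 0, 2, 1, 0]
  ready (indeg=0): [4, 7]
  pop 4: indeg[2]->0; indeg[3]->3; indeg[6]->0 | ready=[2, 6, 7] | order so far=[4]
  pop 2: indeg[1]->2 | ready=[6, 7] | order so far=[4, 2]
  pop 6: indeg[0]->1; indeg[1]->1; indeg[3]->2 | ready=[7] | order so far=[4, 2, 6]
  pop 7: indeg[0]->0; indeg[1]->0; indeg[3]->1; indeg[5]->1 | ready=[0, 1] | order so far=[4, 2, 6, 7]
  pop 0: indeg[5]->0 | ready=[1, 5] | order so far=[4, 2, 6, 7, 0]
  pop 1: indeg[3]->0 | ready=[3, 5] | order so far=[4, 2, 6, 7, 0, 1]
  pop 3: no out-edges | ready=[5] | order so far=[4, 2, 6, 7, 0, 1, 3]
  pop 5: no out-edges | ready=[] | order so far=[4, 2, 6, 7, 0, 1, 3, 5]
New canonical toposort: [4, 2, 6, 7, 0, 1, 3, 5]
Compare positions:
  Node 0: index 4 -> 4 (same)
  Node 1: index 5 -> 5 (same)
  Node 2: index 1 -> 1 (same)
  Node 3: index 6 -> 6 (same)
  Node 4: index 0 -> 0 (same)
  Node 5: index 7 -> 7 (same)
  Node 6: index 2 -> 2 (same)
  Node 7: index 3 -> 3 (same)
Nodes that changed position: none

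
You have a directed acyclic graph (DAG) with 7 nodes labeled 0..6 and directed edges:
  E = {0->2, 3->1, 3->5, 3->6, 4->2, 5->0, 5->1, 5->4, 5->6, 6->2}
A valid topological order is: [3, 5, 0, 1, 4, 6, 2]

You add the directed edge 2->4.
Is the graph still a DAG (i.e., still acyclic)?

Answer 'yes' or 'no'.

Given toposort: [3, 5, 0, 1, 4, 6, 2]
Position of 2: index 6; position of 4: index 4
New edge 2->4: backward (u after v in old order)
Backward edge: old toposort is now invalid. Check if this creates a cycle.
Does 4 already reach 2? Reachable from 4: [2, 4]. YES -> cycle!
Still a DAG? no

Answer: no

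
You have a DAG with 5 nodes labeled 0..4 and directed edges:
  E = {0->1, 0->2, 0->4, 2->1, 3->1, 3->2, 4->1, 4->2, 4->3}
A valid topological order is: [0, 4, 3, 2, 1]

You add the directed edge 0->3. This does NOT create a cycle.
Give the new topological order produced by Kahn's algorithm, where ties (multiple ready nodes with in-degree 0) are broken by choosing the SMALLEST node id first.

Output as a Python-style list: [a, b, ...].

Old toposort: [0, 4, 3, 2, 1]
Added edge: 0->3
Position of 0 (0) < position of 3 (2). Old order still valid.
Run Kahn's algorithm (break ties by smallest node id):
  initial in-degrees: [0, 4, 3, 2, 1]
  ready (indeg=0): [0]
  pop 0: indeg[1]->3; indeg[2]->2; indeg[3]->1; indeg[4]->0 | ready=[4] | order so far=[0]
  pop 4: indeg[1]->2; indeg[2]->1; indeg[3]->0 | ready=[3] | order so far=[0, 4]
  pop 3: indeg[1]->1; indeg[2]->0 | ready=[2] | order so far=[0, 4, 3]
  pop 2: indeg[1]->0 | ready=[1] | order so far=[0, 4, 3, 2]
  pop 1: no out-edges | ready=[] | order so far=[0, 4, 3, 2, 1]
  Result: [0, 4, 3, 2, 1]

Answer: [0, 4, 3, 2, 1]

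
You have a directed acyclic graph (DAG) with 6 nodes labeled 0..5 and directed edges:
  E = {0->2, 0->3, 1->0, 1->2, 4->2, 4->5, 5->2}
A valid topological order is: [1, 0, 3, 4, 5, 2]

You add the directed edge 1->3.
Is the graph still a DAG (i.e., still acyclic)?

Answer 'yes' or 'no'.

Answer: yes

Derivation:
Given toposort: [1, 0, 3, 4, 5, 2]
Position of 1: index 0; position of 3: index 2
New edge 1->3: forward
Forward edge: respects the existing order. Still a DAG, same toposort still valid.
Still a DAG? yes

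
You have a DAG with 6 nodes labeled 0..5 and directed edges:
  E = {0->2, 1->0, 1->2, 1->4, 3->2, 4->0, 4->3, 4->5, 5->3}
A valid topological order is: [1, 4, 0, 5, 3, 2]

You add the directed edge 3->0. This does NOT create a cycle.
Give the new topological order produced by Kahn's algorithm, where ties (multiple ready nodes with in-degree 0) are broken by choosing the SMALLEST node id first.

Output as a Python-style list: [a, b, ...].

Answer: [1, 4, 5, 3, 0, 2]

Derivation:
Old toposort: [1, 4, 0, 5, 3, 2]
Added edge: 3->0
Position of 3 (4) > position of 0 (2). Must reorder: 3 must now come before 0.
Run Kahn's algorithm (break ties by smallest node id):
  initial in-degrees: [3, 0, 3, 2, 1, 1]
  ready (indeg=0): [1]
  pop 1: indeg[0]->2; indeg[2]->2; indeg[4]->0 | ready=[4] | order so far=[1]
  pop 4: indeg[0]->1; indeg[3]->1; indeg[5]->0 | ready=[5] | order so far=[1, 4]
  pop 5: indeg[3]->0 | ready=[3] | order so far=[1, 4, 5]
  pop 3: indeg[0]->0; indeg[2]->1 | ready=[0] | order so far=[1, 4, 5, 3]
  pop 0: indeg[2]->0 | ready=[2] | order so far=[1, 4, 5, 3, 0]
  pop 2: no out-edges | ready=[] | order so far=[1, 4, 5, 3, 0, 2]
  Result: [1, 4, 5, 3, 0, 2]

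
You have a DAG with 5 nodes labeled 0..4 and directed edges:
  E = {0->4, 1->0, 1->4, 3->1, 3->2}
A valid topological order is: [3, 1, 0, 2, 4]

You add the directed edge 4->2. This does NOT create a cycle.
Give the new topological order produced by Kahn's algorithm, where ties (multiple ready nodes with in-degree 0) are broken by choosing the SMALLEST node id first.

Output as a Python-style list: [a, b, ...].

Answer: [3, 1, 0, 4, 2]

Derivation:
Old toposort: [3, 1, 0, 2, 4]
Added edge: 4->2
Position of 4 (4) > position of 2 (3). Must reorder: 4 must now come before 2.
Run Kahn's algorithm (break ties by smallest node id):
  initial in-degrees: [1, 1, 2, 0, 2]
  ready (indeg=0): [3]
  pop 3: indeg[1]->0; indeg[2]->1 | ready=[1] | order so far=[3]
  pop 1: indeg[0]->0; indeg[4]->1 | ready=[0] | order so far=[3, 1]
  pop 0: indeg[4]->0 | ready=[4] | order so far=[3, 1, 0]
  pop 4: indeg[2]->0 | ready=[2] | order so far=[3, 1, 0, 4]
  pop 2: no out-edges | ready=[] | order so far=[3, 1, 0, 4, 2]
  Result: [3, 1, 0, 4, 2]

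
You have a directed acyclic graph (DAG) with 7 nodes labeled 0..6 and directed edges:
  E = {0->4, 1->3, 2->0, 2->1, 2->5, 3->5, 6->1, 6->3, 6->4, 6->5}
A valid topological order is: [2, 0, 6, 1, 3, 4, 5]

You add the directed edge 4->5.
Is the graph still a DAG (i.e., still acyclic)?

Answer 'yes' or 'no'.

Given toposort: [2, 0, 6, 1, 3, 4, 5]
Position of 4: index 5; position of 5: index 6
New edge 4->5: forward
Forward edge: respects the existing order. Still a DAG, same toposort still valid.
Still a DAG? yes

Answer: yes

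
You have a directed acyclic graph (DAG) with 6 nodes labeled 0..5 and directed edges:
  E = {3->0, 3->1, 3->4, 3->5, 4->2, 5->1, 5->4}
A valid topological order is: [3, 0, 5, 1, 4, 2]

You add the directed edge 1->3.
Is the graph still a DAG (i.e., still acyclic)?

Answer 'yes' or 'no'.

Given toposort: [3, 0, 5, 1, 4, 2]
Position of 1: index 3; position of 3: index 0
New edge 1->3: backward (u after v in old order)
Backward edge: old toposort is now invalid. Check if this creates a cycle.
Does 3 already reach 1? Reachable from 3: [0, 1, 2, 3, 4, 5]. YES -> cycle!
Still a DAG? no

Answer: no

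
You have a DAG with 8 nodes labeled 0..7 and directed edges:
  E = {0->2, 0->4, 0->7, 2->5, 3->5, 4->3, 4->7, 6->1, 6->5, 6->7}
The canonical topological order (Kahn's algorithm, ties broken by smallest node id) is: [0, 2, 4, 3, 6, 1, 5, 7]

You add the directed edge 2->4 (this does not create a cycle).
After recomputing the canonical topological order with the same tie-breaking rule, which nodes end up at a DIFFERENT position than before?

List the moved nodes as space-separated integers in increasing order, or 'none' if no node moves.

Old toposort: [0, 2, 4, 3, 6, 1, 5, 7]
Added edge 2->4
Recompute Kahn (smallest-id tiebreak):
  initial in-degrees: [0, 1, 1, 1, 2, 3, 0, 3]
  ready (indeg=0): [0, 6]
  pop 0: indeg[2]->0; indeg[4]->1; indeg[7]->2 | ready=[2, 6] | order so far=[0]
  pop 2: indeg[4]->0; indeg[5]->2 | ready=[4, 6] | order so far=[0, 2]
  pop 4: indeg[3]->0; indeg[7]->1 | ready=[3, 6] | order so far=[0, 2, 4]
  pop 3: indeg[5]->1 | ready=[6] | order so far=[0, 2, 4, 3]
  pop 6: indeg[1]->0; indeg[5]->0; indeg[7]->0 | ready=[1, 5, 7] | order so far=[0, 2, 4, 3, 6]
  pop 1: no out-edges | ready=[5, 7] | order so far=[0, 2, 4, 3, 6, 1]
  pop 5: no out-edges | ready=[7] | order so far=[0, 2, 4, 3, 6, 1, 5]
  pop 7: no out-edges | ready=[] | order so far=[0, 2, 4, 3, 6, 1, 5, 7]
New canonical toposort: [0, 2, 4, 3, 6, 1, 5, 7]
Compare positions:
  Node 0: index 0 -> 0 (same)
  Node 1: index 5 -> 5 (same)
  Node 2: index 1 -> 1 (same)
  Node 3: index 3 -> 3 (same)
  Node 4: index 2 -> 2 (same)
  Node 5: index 6 -> 6 (same)
  Node 6: index 4 -> 4 (same)
  Node 7: index 7 -> 7 (same)
Nodes that changed position: none

Answer: none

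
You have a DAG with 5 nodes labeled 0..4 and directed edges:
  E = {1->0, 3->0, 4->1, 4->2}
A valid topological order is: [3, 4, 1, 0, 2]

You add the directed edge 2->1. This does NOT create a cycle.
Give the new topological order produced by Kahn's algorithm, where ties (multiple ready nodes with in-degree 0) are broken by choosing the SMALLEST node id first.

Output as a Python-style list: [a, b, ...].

Old toposort: [3, 4, 1, 0, 2]
Added edge: 2->1
Position of 2 (4) > position of 1 (2). Must reorder: 2 must now come before 1.
Run Kahn's algorithm (break ties by smallest node id):
  initial in-degrees: [2, 2, 1, 0, 0]
  ready (indeg=0): [3, 4]
  pop 3: indeg[0]->1 | ready=[4] | order so far=[3]
  pop 4: indeg[1]->1; indeg[2]->0 | ready=[2] | order so far=[3, 4]
  pop 2: indeg[1]->0 | ready=[1] | order so far=[3, 4, 2]
  pop 1: indeg[0]->0 | ready=[0] | order so far=[3, 4, 2, 1]
  pop 0: no out-edges | ready=[] | order so far=[3, 4, 2, 1, 0]
  Result: [3, 4, 2, 1, 0]

Answer: [3, 4, 2, 1, 0]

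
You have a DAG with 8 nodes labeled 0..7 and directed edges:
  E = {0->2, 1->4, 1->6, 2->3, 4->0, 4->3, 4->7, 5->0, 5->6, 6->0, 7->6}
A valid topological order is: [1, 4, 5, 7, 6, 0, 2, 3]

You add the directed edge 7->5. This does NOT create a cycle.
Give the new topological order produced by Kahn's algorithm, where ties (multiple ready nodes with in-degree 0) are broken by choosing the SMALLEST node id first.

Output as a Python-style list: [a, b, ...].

Old toposort: [1, 4, 5, 7, 6, 0, 2, 3]
Added edge: 7->5
Position of 7 (3) > position of 5 (2). Must reorder: 7 must now come before 5.
Run Kahn's algorithm (break ties by smallest node id):
  initial in-degrees: [3, 0, 1, 2, 1, 1, 3, 1]
  ready (indeg=0): [1]
  pop 1: indeg[4]->0; indeg[6]->2 | ready=[4] | order so far=[1]
  pop 4: indeg[0]->2; indeg[3]->1; indeg[7]->0 | ready=[7] | order so far=[1, 4]
  pop 7: indeg[5]->0; indeg[6]->1 | ready=[5] | order so far=[1, 4, 7]
  pop 5: indeg[0]->1; indeg[6]->0 | ready=[6] | order so far=[1, 4, 7, 5]
  pop 6: indeg[0]->0 | ready=[0] | order so far=[1, 4, 7, 5, 6]
  pop 0: indeg[2]->0 | ready=[2] | order so far=[1, 4, 7, 5, 6, 0]
  pop 2: indeg[3]->0 | ready=[3] | order so far=[1, 4, 7, 5, 6, 0, 2]
  pop 3: no out-edges | ready=[] | order so far=[1, 4, 7, 5, 6, 0, 2, 3]
  Result: [1, 4, 7, 5, 6, 0, 2, 3]

Answer: [1, 4, 7, 5, 6, 0, 2, 3]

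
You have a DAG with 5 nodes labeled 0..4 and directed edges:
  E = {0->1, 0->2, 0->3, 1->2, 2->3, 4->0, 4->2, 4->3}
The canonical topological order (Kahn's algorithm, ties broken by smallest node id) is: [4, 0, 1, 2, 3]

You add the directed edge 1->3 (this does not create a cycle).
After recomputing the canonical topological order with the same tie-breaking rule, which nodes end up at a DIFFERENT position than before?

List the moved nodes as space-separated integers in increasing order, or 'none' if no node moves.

Answer: none

Derivation:
Old toposort: [4, 0, 1, 2, 3]
Added edge 1->3
Recompute Kahn (smallest-id tiebreak):
  initial in-degrees: [1, 1, 3, 4, 0]
  ready (indeg=0): [4]
  pop 4: indeg[0]->0; indeg[2]->2; indeg[3]->3 | ready=[0] | order so far=[4]
  pop 0: indeg[1]->0; indeg[2]->1; indeg[3]->2 | ready=[1] | order so far=[4, 0]
  pop 1: indeg[2]->0; indeg[3]->1 | ready=[2] | order so far=[4, 0, 1]
  pop 2: indeg[3]->0 | ready=[3] | order so far=[4, 0, 1, 2]
  pop 3: no out-edges | ready=[] | order so far=[4, 0, 1, 2, 3]
New canonical toposort: [4, 0, 1, 2, 3]
Compare positions:
  Node 0: index 1 -> 1 (same)
  Node 1: index 2 -> 2 (same)
  Node 2: index 3 -> 3 (same)
  Node 3: index 4 -> 4 (same)
  Node 4: index 0 -> 0 (same)
Nodes that changed position: none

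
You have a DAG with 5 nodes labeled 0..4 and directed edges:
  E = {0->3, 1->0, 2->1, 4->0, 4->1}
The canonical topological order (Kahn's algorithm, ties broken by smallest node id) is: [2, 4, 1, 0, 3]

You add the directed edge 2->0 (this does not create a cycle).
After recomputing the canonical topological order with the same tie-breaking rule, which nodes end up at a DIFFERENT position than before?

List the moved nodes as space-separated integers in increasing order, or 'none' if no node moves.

Answer: none

Derivation:
Old toposort: [2, 4, 1, 0, 3]
Added edge 2->0
Recompute Kahn (smallest-id tiebreak):
  initial in-degrees: [3, 2, 0, 1, 0]
  ready (indeg=0): [2, 4]
  pop 2: indeg[0]->2; indeg[1]->1 | ready=[4] | order so far=[2]
  pop 4: indeg[0]->1; indeg[1]->0 | ready=[1] | order so far=[2, 4]
  pop 1: indeg[0]->0 | ready=[0] | order so far=[2, 4, 1]
  pop 0: indeg[3]->0 | ready=[3] | order so far=[2, 4, 1, 0]
  pop 3: no out-edges | ready=[] | order so far=[2, 4, 1, 0, 3]
New canonical toposort: [2, 4, 1, 0, 3]
Compare positions:
  Node 0: index 3 -> 3 (same)
  Node 1: index 2 -> 2 (same)
  Node 2: index 0 -> 0 (same)
  Node 3: index 4 -> 4 (same)
  Node 4: index 1 -> 1 (same)
Nodes that changed position: none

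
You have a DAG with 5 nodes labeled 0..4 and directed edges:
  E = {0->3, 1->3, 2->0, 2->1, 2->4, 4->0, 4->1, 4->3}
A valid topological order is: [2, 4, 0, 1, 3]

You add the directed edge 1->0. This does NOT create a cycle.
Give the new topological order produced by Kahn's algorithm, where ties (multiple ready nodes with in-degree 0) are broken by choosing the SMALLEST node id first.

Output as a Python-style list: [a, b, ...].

Answer: [2, 4, 1, 0, 3]

Derivation:
Old toposort: [2, 4, 0, 1, 3]
Added edge: 1->0
Position of 1 (3) > position of 0 (2). Must reorder: 1 must now come before 0.
Run Kahn's algorithm (break ties by smallest node id):
  initial in-degrees: [3, 2, 0, 3, 1]
  ready (indeg=0): [2]
  pop 2: indeg[0]->2; indeg[1]->1; indeg[4]->0 | ready=[4] | order so far=[2]
  pop 4: indeg[0]->1; indeg[1]->0; indeg[3]->2 | ready=[1] | order so far=[2, 4]
  pop 1: indeg[0]->0; indeg[3]->1 | ready=[0] | order so far=[2, 4, 1]
  pop 0: indeg[3]->0 | ready=[3] | order so far=[2, 4, 1, 0]
  pop 3: no out-edges | ready=[] | order so far=[2, 4, 1, 0, 3]
  Result: [2, 4, 1, 0, 3]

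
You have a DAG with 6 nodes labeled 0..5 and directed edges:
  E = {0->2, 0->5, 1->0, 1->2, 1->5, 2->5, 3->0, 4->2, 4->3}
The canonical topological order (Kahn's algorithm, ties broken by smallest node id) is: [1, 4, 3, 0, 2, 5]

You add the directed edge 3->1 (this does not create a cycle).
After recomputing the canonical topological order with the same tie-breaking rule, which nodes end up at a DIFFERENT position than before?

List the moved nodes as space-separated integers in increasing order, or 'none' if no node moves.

Answer: 1 3 4

Derivation:
Old toposort: [1, 4, 3, 0, 2, 5]
Added edge 3->1
Recompute Kahn (smallest-id tiebreak):
  initial in-degrees: [2, 1, 3, 1, 0, 3]
  ready (indeg=0): [4]
  pop 4: indeg[2]->2; indeg[3]->0 | ready=[3] | order so far=[4]
  pop 3: indeg[0]->1; indeg[1]->0 | ready=[1] | order so far=[4, 3]
  pop 1: indeg[0]->0; indeg[2]->1; indeg[5]->2 | ready=[0] | order so far=[4, 3, 1]
  pop 0: indeg[2]->0; indeg[5]->1 | ready=[2] | order so far=[4, 3, 1, 0]
  pop 2: indeg[5]->0 | ready=[5] | order so far=[4, 3, 1, 0, 2]
  pop 5: no out-edges | ready=[] | order so far=[4, 3, 1, 0, 2, 5]
New canonical toposort: [4, 3, 1, 0, 2, 5]
Compare positions:
  Node 0: index 3 -> 3 (same)
  Node 1: index 0 -> 2 (moved)
  Node 2: index 4 -> 4 (same)
  Node 3: index 2 -> 1 (moved)
  Node 4: index 1 -> 0 (moved)
  Node 5: index 5 -> 5 (same)
Nodes that changed position: 1 3 4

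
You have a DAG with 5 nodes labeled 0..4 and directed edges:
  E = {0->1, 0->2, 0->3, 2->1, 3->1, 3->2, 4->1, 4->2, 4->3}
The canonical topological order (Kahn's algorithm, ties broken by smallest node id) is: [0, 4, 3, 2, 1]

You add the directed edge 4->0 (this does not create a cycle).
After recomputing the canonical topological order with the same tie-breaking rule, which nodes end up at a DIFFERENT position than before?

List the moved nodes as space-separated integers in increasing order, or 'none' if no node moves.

Answer: 0 4

Derivation:
Old toposort: [0, 4, 3, 2, 1]
Added edge 4->0
Recompute Kahn (smallest-id tiebreak):
  initial in-degrees: [1, 4, 3, 2, 0]
  ready (indeg=0): [4]
  pop 4: indeg[0]->0; indeg[1]->3; indeg[2]->2; indeg[3]->1 | ready=[0] | order so far=[4]
  pop 0: indeg[1]->2; indeg[2]->1; indeg[3]->0 | ready=[3] | order so far=[4, 0]
  pop 3: indeg[1]->1; indeg[2]->0 | ready=[2] | order so far=[4, 0, 3]
  pop 2: indeg[1]->0 | ready=[1] | order so far=[4, 0, 3, 2]
  pop 1: no out-edges | ready=[] | order so far=[4, 0, 3, 2, 1]
New canonical toposort: [4, 0, 3, 2, 1]
Compare positions:
  Node 0: index 0 -> 1 (moved)
  Node 1: index 4 -> 4 (same)
  Node 2: index 3 -> 3 (same)
  Node 3: index 2 -> 2 (same)
  Node 4: index 1 -> 0 (moved)
Nodes that changed position: 0 4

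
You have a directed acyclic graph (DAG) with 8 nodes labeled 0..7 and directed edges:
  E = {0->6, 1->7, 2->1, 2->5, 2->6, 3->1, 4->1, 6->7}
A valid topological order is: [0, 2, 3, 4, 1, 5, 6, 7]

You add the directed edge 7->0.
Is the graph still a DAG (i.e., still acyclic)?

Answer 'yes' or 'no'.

Answer: no

Derivation:
Given toposort: [0, 2, 3, 4, 1, 5, 6, 7]
Position of 7: index 7; position of 0: index 0
New edge 7->0: backward (u after v in old order)
Backward edge: old toposort is now invalid. Check if this creates a cycle.
Does 0 already reach 7? Reachable from 0: [0, 6, 7]. YES -> cycle!
Still a DAG? no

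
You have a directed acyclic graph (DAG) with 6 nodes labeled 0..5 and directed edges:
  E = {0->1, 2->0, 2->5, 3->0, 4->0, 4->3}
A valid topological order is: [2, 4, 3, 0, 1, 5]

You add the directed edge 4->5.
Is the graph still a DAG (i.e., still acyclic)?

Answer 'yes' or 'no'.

Given toposort: [2, 4, 3, 0, 1, 5]
Position of 4: index 1; position of 5: index 5
New edge 4->5: forward
Forward edge: respects the existing order. Still a DAG, same toposort still valid.
Still a DAG? yes

Answer: yes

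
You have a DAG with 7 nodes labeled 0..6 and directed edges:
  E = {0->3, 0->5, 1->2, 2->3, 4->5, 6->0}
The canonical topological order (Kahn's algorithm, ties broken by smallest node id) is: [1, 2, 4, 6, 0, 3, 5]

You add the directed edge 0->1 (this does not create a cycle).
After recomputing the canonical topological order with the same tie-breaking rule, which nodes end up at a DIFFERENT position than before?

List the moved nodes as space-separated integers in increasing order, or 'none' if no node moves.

Old toposort: [1, 2, 4, 6, 0, 3, 5]
Added edge 0->1
Recompute Kahn (smallest-id tiebreak):
  initial in-degrees: [1, 1, 1, 2, 0, 2, 0]
  ready (indeg=0): [4, 6]
  pop 4: indeg[5]->1 | ready=[6] | order so far=[4]
  pop 6: indeg[0]->0 | ready=[0] | order so far=[4, 6]
  pop 0: indeg[1]->0; indeg[3]->1; indeg[5]->0 | ready=[1, 5] | order so far=[4, 6, 0]
  pop 1: indeg[2]->0 | ready=[2, 5] | order so far=[4, 6, 0, 1]
  pop 2: indeg[3]->0 | ready=[3, 5] | order so far=[4, 6, 0, 1, 2]
  pop 3: no out-edges | ready=[5] | order so far=[4, 6, 0, 1, 2, 3]
  pop 5: no out-edges | ready=[] | order so far=[4, 6, 0, 1, 2, 3, 5]
New canonical toposort: [4, 6, 0, 1, 2, 3, 5]
Compare positions:
  Node 0: index 4 -> 2 (moved)
  Node 1: index 0 -> 3 (moved)
  Node 2: index 1 -> 4 (moved)
  Node 3: index 5 -> 5 (same)
  Node 4: index 2 -> 0 (moved)
  Node 5: index 6 -> 6 (same)
  Node 6: index 3 -> 1 (moved)
Nodes that changed position: 0 1 2 4 6

Answer: 0 1 2 4 6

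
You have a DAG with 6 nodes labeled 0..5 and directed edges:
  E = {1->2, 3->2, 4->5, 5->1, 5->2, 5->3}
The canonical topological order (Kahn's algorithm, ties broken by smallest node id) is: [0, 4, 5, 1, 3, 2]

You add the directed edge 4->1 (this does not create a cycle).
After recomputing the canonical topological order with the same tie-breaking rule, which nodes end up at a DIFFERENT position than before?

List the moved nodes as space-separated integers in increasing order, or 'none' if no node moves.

Old toposort: [0, 4, 5, 1, 3, 2]
Added edge 4->1
Recompute Kahn (smallest-id tiebreak):
  initial in-degrees: [0, 2, 3, 1, 0, 1]
  ready (indeg=0): [0, 4]
  pop 0: no out-edges | ready=[4] | order so far=[0]
  pop 4: indeg[1]->1; indeg[5]->0 | ready=[5] | order so far=[0, 4]
  pop 5: indeg[1]->0; indeg[2]->2; indeg[3]->0 | ready=[1, 3] | order so far=[0, 4, 5]
  pop 1: indeg[2]->1 | ready=[3] | order so far=[0, 4, 5, 1]
  pop 3: indeg[2]->0 | ready=[2] | order so far=[0, 4, 5, 1, 3]
  pop 2: no out-edges | ready=[] | order so far=[0, 4, 5, 1, 3, 2]
New canonical toposort: [0, 4, 5, 1, 3, 2]
Compare positions:
  Node 0: index 0 -> 0 (same)
  Node 1: index 3 -> 3 (same)
  Node 2: index 5 -> 5 (same)
  Node 3: index 4 -> 4 (same)
  Node 4: index 1 -> 1 (same)
  Node 5: index 2 -> 2 (same)
Nodes that changed position: none

Answer: none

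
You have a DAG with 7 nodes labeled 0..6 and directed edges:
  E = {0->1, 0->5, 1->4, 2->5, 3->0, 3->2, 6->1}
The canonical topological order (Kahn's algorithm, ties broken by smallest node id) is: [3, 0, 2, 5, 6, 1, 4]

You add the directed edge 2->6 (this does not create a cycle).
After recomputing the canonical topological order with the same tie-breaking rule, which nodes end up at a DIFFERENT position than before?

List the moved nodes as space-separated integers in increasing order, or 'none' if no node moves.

Old toposort: [3, 0, 2, 5, 6, 1, 4]
Added edge 2->6
Recompute Kahn (smallest-id tiebreak):
  initial in-degrees: [1, 2, 1, 0, 1, 2, 1]
  ready (indeg=0): [3]
  pop 3: indeg[0]->0; indeg[2]->0 | ready=[0, 2] | order so far=[3]
  pop 0: indeg[1]->1; indeg[5]->1 | ready=[2] | order so far=[3, 0]
  pop 2: indeg[5]->0; indeg[6]->0 | ready=[5, 6] | order so far=[3, 0, 2]
  pop 5: no out-edges | ready=[6] | order so far=[3, 0, 2, 5]
  pop 6: indeg[1]->0 | ready=[1] | order so far=[3, 0, 2, 5, 6]
  pop 1: indeg[4]->0 | ready=[4] | order so far=[3, 0, 2, 5, 6, 1]
  pop 4: no out-edges | ready=[] | order so far=[3, 0, 2, 5, 6, 1, 4]
New canonical toposort: [3, 0, 2, 5, 6, 1, 4]
Compare positions:
  Node 0: index 1 -> 1 (same)
  Node 1: index 5 -> 5 (same)
  Node 2: index 2 -> 2 (same)
  Node 3: index 0 -> 0 (same)
  Node 4: index 6 -> 6 (same)
  Node 5: index 3 -> 3 (same)
  Node 6: index 4 -> 4 (same)
Nodes that changed position: none

Answer: none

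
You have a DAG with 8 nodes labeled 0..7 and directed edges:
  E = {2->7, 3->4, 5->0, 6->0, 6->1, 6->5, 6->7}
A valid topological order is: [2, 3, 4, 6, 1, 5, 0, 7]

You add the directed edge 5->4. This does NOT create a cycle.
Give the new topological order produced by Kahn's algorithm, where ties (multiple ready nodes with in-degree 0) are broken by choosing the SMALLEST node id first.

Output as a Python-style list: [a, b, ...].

Old toposort: [2, 3, 4, 6, 1, 5, 0, 7]
Added edge: 5->4
Position of 5 (5) > position of 4 (2). Must reorder: 5 must now come before 4.
Run Kahn's algorithm (break ties by smallest node id):
  initial in-degrees: [2, 1, 0, 0, 2, 1, 0, 2]
  ready (indeg=0): [2, 3, 6]
  pop 2: indeg[7]->1 | ready=[3, 6] | order so far=[2]
  pop 3: indeg[4]->1 | ready=[6] | order so far=[2, 3]
  pop 6: indeg[0]->1; indeg[1]->0; indeg[5]->0; indeg[7]->0 | ready=[1, 5, 7] | order so far=[2, 3, 6]
  pop 1: no out-edges | ready=[5, 7] | order so far=[2, 3, 6, 1]
  pop 5: indeg[0]->0; indeg[4]->0 | ready=[0, 4, 7] | order so far=[2, 3, 6, 1, 5]
  pop 0: no out-edges | ready=[4, 7] | order so far=[2, 3, 6, 1, 5, 0]
  pop 4: no out-edges | ready=[7] | order so far=[2, 3, 6, 1, 5, 0, 4]
  pop 7: no out-edges | ready=[] | order so far=[2, 3, 6, 1, 5, 0, 4, 7]
  Result: [2, 3, 6, 1, 5, 0, 4, 7]

Answer: [2, 3, 6, 1, 5, 0, 4, 7]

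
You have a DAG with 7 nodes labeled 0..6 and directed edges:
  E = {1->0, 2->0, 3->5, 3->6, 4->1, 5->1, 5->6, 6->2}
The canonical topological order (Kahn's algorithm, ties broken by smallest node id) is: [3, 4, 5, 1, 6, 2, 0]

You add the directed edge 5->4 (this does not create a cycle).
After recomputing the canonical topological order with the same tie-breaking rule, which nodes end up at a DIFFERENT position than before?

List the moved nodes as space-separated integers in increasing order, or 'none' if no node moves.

Answer: 4 5

Derivation:
Old toposort: [3, 4, 5, 1, 6, 2, 0]
Added edge 5->4
Recompute Kahn (smallest-id tiebreak):
  initial in-degrees: [2, 2, 1, 0, 1, 1, 2]
  ready (indeg=0): [3]
  pop 3: indeg[5]->0; indeg[6]->1 | ready=[5] | order so far=[3]
  pop 5: indeg[1]->1; indeg[4]->0; indeg[6]->0 | ready=[4, 6] | order so far=[3, 5]
  pop 4: indeg[1]->0 | ready=[1, 6] | order so far=[3, 5, 4]
  pop 1: indeg[0]->1 | ready=[6] | order so far=[3, 5, 4, 1]
  pop 6: indeg[2]->0 | ready=[2] | order so far=[3, 5, 4, 1, 6]
  pop 2: indeg[0]->0 | ready=[0] | order so far=[3, 5, 4, 1, 6, 2]
  pop 0: no out-edges | ready=[] | order so far=[3, 5, 4, 1, 6, 2, 0]
New canonical toposort: [3, 5, 4, 1, 6, 2, 0]
Compare positions:
  Node 0: index 6 -> 6 (same)
  Node 1: index 3 -> 3 (same)
  Node 2: index 5 -> 5 (same)
  Node 3: index 0 -> 0 (same)
  Node 4: index 1 -> 2 (moved)
  Node 5: index 2 -> 1 (moved)
  Node 6: index 4 -> 4 (same)
Nodes that changed position: 4 5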